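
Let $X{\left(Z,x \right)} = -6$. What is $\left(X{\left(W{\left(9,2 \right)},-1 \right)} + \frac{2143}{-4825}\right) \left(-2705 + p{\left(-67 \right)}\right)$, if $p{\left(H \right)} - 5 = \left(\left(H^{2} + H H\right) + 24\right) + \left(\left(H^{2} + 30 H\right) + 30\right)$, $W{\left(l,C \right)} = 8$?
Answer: $- \frac{273960423}{4825} \approx -56779.0$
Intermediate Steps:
$p{\left(H \right)} = 59 + 3 H^{2} + 30 H$ ($p{\left(H \right)} = 5 + \left(\left(\left(H^{2} + H H\right) + 24\right) + \left(\left(H^{2} + 30 H\right) + 30\right)\right) = 5 + \left(\left(\left(H^{2} + H^{2}\right) + 24\right) + \left(30 + H^{2} + 30 H\right)\right) = 5 + \left(\left(2 H^{2} + 24\right) + \left(30 + H^{2} + 30 H\right)\right) = 5 + \left(\left(24 + 2 H^{2}\right) + \left(30 + H^{2} + 30 H\right)\right) = 5 + \left(54 + 3 H^{2} + 30 H\right) = 59 + 3 H^{2} + 30 H$)
$\left(X{\left(W{\left(9,2 \right)},-1 \right)} + \frac{2143}{-4825}\right) \left(-2705 + p{\left(-67 \right)}\right) = \left(-6 + \frac{2143}{-4825}\right) \left(-2705 + \left(59 + 3 \left(-67\right)^{2} + 30 \left(-67\right)\right)\right) = \left(-6 + 2143 \left(- \frac{1}{4825}\right)\right) \left(-2705 + \left(59 + 3 \cdot 4489 - 2010\right)\right) = \left(-6 - \frac{2143}{4825}\right) \left(-2705 + \left(59 + 13467 - 2010\right)\right) = - \frac{31093 \left(-2705 + 11516\right)}{4825} = \left(- \frac{31093}{4825}\right) 8811 = - \frac{273960423}{4825}$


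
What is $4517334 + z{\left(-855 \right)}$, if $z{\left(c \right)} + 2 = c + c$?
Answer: $4515622$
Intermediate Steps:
$z{\left(c \right)} = -2 + 2 c$ ($z{\left(c \right)} = -2 + \left(c + c\right) = -2 + 2 c$)
$4517334 + z{\left(-855 \right)} = 4517334 + \left(-2 + 2 \left(-855\right)\right) = 4517334 - 1712 = 4515622$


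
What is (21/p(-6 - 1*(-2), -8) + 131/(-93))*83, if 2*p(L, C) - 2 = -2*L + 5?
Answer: 53701/465 ≈ 115.49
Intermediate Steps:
p(L, C) = 7/2 - L (p(L, C) = 1 + (-2*L + 5)/2 = 1 + (5 - 2*L)/2 = 1 + (5/2 - L) = 7/2 - L)
(21/p(-6 - 1*(-2), -8) + 131/(-93))*83 = (21/(7/2 - (-6 - 1*(-2))) + 131/(-93))*83 = (21/(7/2 - (-6 + 2)) + 131*(-1/93))*83 = (21/(7/2 - 1*(-4)) - 131/93)*83 = (21/(7/2 + 4) - 131/93)*83 = (21/(15/2) - 131/93)*83 = (21*(2/15) - 131/93)*83 = (14/5 - 131/93)*83 = (647/465)*83 = 53701/465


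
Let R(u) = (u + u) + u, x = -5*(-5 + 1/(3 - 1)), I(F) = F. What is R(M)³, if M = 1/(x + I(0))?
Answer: 8/3375 ≈ 0.0023704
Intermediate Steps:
x = 45/2 (x = -5*(-5 + 1/2) = -5*(-5 + ½) = -5*(-9/2) = 45/2 ≈ 22.500)
M = 2/45 (M = 1/(45/2 + 0) = 1/(45/2) = 2/45 ≈ 0.044444)
R(u) = 3*u (R(u) = 2*u + u = 3*u)
R(M)³ = (3*(2/45))³ = (2/15)³ = 8/3375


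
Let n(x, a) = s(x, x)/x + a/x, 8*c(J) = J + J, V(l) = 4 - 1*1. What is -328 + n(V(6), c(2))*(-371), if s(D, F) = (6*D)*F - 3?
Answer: -40181/6 ≈ -6696.8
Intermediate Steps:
s(D, F) = -3 + 6*D*F (s(D, F) = 6*D*F - 3 = -3 + 6*D*F)
V(l) = 3 (V(l) = 4 - 1 = 3)
c(J) = J/4 (c(J) = (J + J)/8 = (2*J)/8 = J/4)
n(x, a) = a/x + (-3 + 6*x**2)/x (n(x, a) = (-3 + 6*x*x)/x + a/x = (-3 + 6*x**2)/x + a/x = a/x + (-3 + 6*x**2)/x)
-328 + n(V(6), c(2))*(-371) = -328 + ((-3 + (1/4)*2 + 6*3**2)/3)*(-371) = -328 + ((-3 + 1/2 + 6*9)/3)*(-371) = -328 + ((-3 + 1/2 + 54)/3)*(-371) = -328 + ((1/3)*(103/2))*(-371) = -328 + (103/6)*(-371) = -328 - 38213/6 = -40181/6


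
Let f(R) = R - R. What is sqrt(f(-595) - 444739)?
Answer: I*sqrt(444739) ≈ 666.89*I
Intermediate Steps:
f(R) = 0
sqrt(f(-595) - 444739) = sqrt(0 - 444739) = sqrt(-444739) = I*sqrt(444739)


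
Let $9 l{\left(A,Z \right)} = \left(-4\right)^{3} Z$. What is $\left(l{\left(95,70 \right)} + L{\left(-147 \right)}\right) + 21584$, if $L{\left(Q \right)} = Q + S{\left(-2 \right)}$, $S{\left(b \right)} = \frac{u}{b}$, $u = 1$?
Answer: $\frac{376897}{18} \approx 20939.0$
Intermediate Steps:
$l{\left(A,Z \right)} = - \frac{64 Z}{9}$ ($l{\left(A,Z \right)} = \frac{\left(-4\right)^{3} Z}{9} = \frac{\left(-64\right) Z}{9} = - \frac{64 Z}{9}$)
$S{\left(b \right)} = \frac{1}{b}$ ($S{\left(b \right)} = 1 \frac{1}{b} = \frac{1}{b}$)
$L{\left(Q \right)} = - \frac{1}{2} + Q$ ($L{\left(Q \right)} = Q + \frac{1}{-2} = Q - \frac{1}{2} = - \frac{1}{2} + Q$)
$\left(l{\left(95,70 \right)} + L{\left(-147 \right)}\right) + 21584 = \left(\left(- \frac{64}{9}\right) 70 - \frac{295}{2}\right) + 21584 = \left(- \frac{4480}{9} - \frac{295}{2}\right) + 21584 = - \frac{11615}{18} + 21584 = \frac{376897}{18}$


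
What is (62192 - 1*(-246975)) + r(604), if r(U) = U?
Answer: 309771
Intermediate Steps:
(62192 - 1*(-246975)) + r(604) = (62192 - 1*(-246975)) + 604 = (62192 + 246975) + 604 = 309167 + 604 = 309771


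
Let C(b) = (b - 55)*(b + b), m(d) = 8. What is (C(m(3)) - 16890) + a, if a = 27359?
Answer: 9717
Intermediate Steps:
C(b) = 2*b*(-55 + b) (C(b) = (-55 + b)*(2*b) = 2*b*(-55 + b))
(C(m(3)) - 16890) + a = (2*8*(-55 + 8) - 16890) + 27359 = (2*8*(-47) - 16890) + 27359 = (-752 - 16890) + 27359 = -17642 + 27359 = 9717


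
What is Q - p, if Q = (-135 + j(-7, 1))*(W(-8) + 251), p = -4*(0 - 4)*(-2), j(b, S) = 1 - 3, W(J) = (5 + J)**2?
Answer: -35588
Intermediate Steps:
j(b, S) = -2
p = -32 (p = -(-16)*(-2) = -4*8 = -32)
Q = -35620 (Q = (-135 - 2)*((5 - 8)**2 + 251) = -137*((-3)**2 + 251) = -137*(9 + 251) = -137*260 = -35620)
Q - p = -35620 - 1*(-32) = -35620 + 32 = -35588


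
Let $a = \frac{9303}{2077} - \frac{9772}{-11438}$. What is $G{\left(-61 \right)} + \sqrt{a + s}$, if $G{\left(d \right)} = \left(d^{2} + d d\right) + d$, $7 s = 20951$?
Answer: $7381 + \frac{\sqrt{8633701492195006}}{1696909} \approx 7435.8$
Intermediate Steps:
$s = 2993$ ($s = \frac{1}{7} \cdot 20951 = 2993$)
$a = \frac{9050297}{1696909}$ ($a = 9303 \cdot \frac{1}{2077} - - \frac{698}{817} = \frac{9303}{2077} + \frac{698}{817} = \frac{9050297}{1696909} \approx 5.3334$)
$G{\left(d \right)} = d + 2 d^{2}$ ($G{\left(d \right)} = \left(d^{2} + d^{2}\right) + d = 2 d^{2} + d = d + 2 d^{2}$)
$G{\left(-61 \right)} + \sqrt{a + s} = - 61 \left(1 + 2 \left(-61\right)\right) + \sqrt{\frac{9050297}{1696909} + 2993} = - 61 \left(1 - 122\right) + \sqrt{\frac{5087898934}{1696909}} = \left(-61\right) \left(-121\right) + \frac{\sqrt{8633701492195006}}{1696909} = 7381 + \frac{\sqrt{8633701492195006}}{1696909}$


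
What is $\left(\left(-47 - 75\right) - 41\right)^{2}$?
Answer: $26569$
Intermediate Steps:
$\left(\left(-47 - 75\right) - 41\right)^{2} = \left(-122 - 41\right)^{2} = \left(-163\right)^{2} = 26569$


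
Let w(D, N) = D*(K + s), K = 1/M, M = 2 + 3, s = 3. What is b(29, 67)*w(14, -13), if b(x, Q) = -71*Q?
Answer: -1065568/5 ≈ -2.1311e+5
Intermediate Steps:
M = 5
K = ⅕ (K = 1/5 = ⅕ ≈ 0.20000)
w(D, N) = 16*D/5 (w(D, N) = D*(⅕ + 3) = D*(16/5) = 16*D/5)
b(29, 67)*w(14, -13) = (-71*67)*((16/5)*14) = -4757*224/5 = -1065568/5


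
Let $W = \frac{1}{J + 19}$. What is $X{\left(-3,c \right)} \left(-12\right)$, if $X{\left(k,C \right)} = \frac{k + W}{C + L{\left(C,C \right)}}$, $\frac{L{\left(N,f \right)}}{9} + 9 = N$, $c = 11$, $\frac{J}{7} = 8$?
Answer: $\frac{896}{725} \approx 1.2359$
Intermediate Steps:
$J = 56$ ($J = 7 \cdot 8 = 56$)
$L{\left(N,f \right)} = -81 + 9 N$
$W = \frac{1}{75}$ ($W = \frac{1}{56 + 19} = \frac{1}{75} \approx 0.013333$)
$X{\left(k,C \right)} = \frac{\frac{1}{75} + k}{-81 + 10 C}$ ($X{\left(k,C \right)} = \frac{k + \frac{1}{75}}{C + \left(-81 + 9 C\right)} = \frac{\frac{1}{75} + k}{-81 + 10 C}$)
$X{\left(-3,c \right)} \left(-12\right) = \frac{1 + 75 \left(-3\right)}{75 \left(-81 + 10 \cdot 11\right)} \left(-12\right) = \frac{1 - 225}{75 \left(-81 + 110\right)} \left(-12\right) = \frac{1}{75} \cdot \frac{1}{29} \left(-224\right) \left(-12\right) = \left(- \frac{224}{2175}\right) \left(-12\right) = \frac{896}{725}$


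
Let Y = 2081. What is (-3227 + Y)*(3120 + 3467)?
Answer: -7548702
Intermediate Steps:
(-3227 + Y)*(3120 + 3467) = (-3227 + 2081)*(3120 + 3467) = -1146*6587 = -7548702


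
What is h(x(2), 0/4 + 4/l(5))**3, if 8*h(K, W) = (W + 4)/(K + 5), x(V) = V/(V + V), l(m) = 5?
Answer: 216/166375 ≈ 0.0012983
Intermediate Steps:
x(V) = 1/2 (x(V) = V/((2*V)) = V*(1/(2*V)) = 1/2)
h(K, W) = (4 + W)/(8*(5 + K)) (h(K, W) = ((W + 4)/(K + 5))/8 = ((4 + W)/(5 + K))/8 = (4 + W)/(8*(5 + K)))
h(x(2), 0/4 + 4/l(5))**3 = ((4 + (0/4 + 4/5))/(8*(5 + 1/2)))**3 = ((4 + (0*(1/4) + 4*(1/5)))/(8*(11/2)))**3 = ((1/8)*(2/11)*(4 + (0 + 4/5)))**3 = ((1/8)*(2/11)*(4 + 4/5))**3 = ((1/8)*(2/11)*(24/5))**3 = (6/55)**3 = 216/166375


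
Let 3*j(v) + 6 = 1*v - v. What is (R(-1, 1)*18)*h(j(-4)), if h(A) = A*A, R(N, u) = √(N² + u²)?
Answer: 72*√2 ≈ 101.82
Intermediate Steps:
j(v) = -2 (j(v) = -2 + (1*v - v)/3 = -2 + (v - v)/3 = -2 + (⅓)*0 = -2 + 0 = -2)
h(A) = A²
(R(-1, 1)*18)*h(j(-4)) = (√((-1)² + 1²)*18)*(-2)² = (√(1 + 1)*18)*4 = (√2*18)*4 = (18*√2)*4 = 72*√2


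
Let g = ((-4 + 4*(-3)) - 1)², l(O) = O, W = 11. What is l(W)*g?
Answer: 3179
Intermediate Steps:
g = 289 (g = ((-4 - 12) - 1)² = (-16 - 1)² = (-17)² = 289)
l(W)*g = 11*289 = 3179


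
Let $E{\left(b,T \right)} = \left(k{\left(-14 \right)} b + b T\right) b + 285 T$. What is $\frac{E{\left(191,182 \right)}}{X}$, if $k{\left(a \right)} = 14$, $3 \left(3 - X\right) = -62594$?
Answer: $\frac{21606438}{62603} \approx 345.13$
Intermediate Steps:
$X = \frac{62603}{3}$ ($X = 3 - - \frac{62594}{3} = 3 + \frac{62594}{3} = \frac{62603}{3} \approx 20868.0$)
$E{\left(b,T \right)} = 285 T + b \left(14 b + T b\right)$ ($E{\left(b,T \right)} = \left(14 b + b T\right) b + 285 T = \left(14 b + T b\right) b + 285 T = b \left(14 b + T b\right) + 285 T = 285 T + b \left(14 b + T b\right)$)
$\frac{E{\left(191,182 \right)}}{X} = \frac{14 \cdot 191^{2} + 285 \cdot 182 + 182 \cdot 191^{2}}{\frac{62603}{3}} = \left(14 \cdot 36481 + 51870 + 182 \cdot 36481\right) \frac{3}{62603} = \left(510734 + 51870 + 6639542\right) \frac{3}{62603} = 7202146 \cdot \frac{3}{62603} = \frac{21606438}{62603}$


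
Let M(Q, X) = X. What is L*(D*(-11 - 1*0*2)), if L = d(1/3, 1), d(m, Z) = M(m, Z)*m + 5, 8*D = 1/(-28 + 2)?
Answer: 11/39 ≈ 0.28205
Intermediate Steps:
D = -1/208 (D = 1/(8*(-28 + 2)) = (⅛)/(-26) = (⅛)*(-1/26) = -1/208 ≈ -0.0048077)
d(m, Z) = 5 + Z*m (d(m, Z) = Z*m + 5 = 5 + Z*m)
L = 16/3 (L = 5 + 1/3 = 5 + 1*(⅓) = 5 + ⅓ = 16/3 ≈ 5.3333)
L*(D*(-11 - 1*0*2)) = 16*(-(-11 - 1*0*2)/208)/3 = 16*(-(-11 + 0*2)/208)/3 = 16*(-(-11 + 0)/208)/3 = 16*(-1/208*(-11))/3 = (16/3)*(11/208) = 11/39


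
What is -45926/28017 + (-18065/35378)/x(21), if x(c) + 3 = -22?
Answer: -8022624719/4955927130 ≈ -1.6188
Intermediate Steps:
x(c) = -25 (x(c) = -3 - 22 = -25)
-45926/28017 + (-18065/35378)/x(21) = -45926/28017 - 18065/35378/(-25) = -45926*1/28017 - 18065*1/35378*(-1/25) = -45926/28017 - 18065/35378*(-1/25) = -45926/28017 + 3613/176890 = -8022624719/4955927130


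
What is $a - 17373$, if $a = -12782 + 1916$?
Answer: $-28239$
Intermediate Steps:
$a = -10866$
$a - 17373 = -10866 - 17373 = -28239$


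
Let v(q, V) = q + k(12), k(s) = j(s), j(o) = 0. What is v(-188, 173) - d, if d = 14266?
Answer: -14454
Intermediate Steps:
k(s) = 0
v(q, V) = q (v(q, V) = q + 0 = q)
v(-188, 173) - d = -188 - 1*14266 = -188 - 14266 = -14454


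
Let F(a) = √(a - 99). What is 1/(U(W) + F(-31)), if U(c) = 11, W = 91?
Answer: 11/251 - I*√130/251 ≈ 0.043825 - 0.045425*I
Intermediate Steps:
F(a) = √(-99 + a)
1/(U(W) + F(-31)) = 1/(11 + √(-99 - 31)) = 1/(11 + √(-130)) = 1/(11 + I*√130)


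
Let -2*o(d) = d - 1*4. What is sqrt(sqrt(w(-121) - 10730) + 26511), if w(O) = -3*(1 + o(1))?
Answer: sqrt(106044 + 10*I*sqrt(1718))/2 ≈ 162.82 + 0.31821*I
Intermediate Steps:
o(d) = 2 - d/2 (o(d) = -(d - 1*4)/2 = -(d - 4)/2 = -(-4 + d)/2 = 2 - d/2)
w(O) = -15/2 (w(O) = -3*(1 + (2 - 1/2*1)) = -3*(1 + (2 - 1/2)) = -3*(1 + 3/2) = -3*5/2 = -15/2)
sqrt(sqrt(w(-121) - 10730) + 26511) = sqrt(sqrt(-15/2 - 10730) + 26511) = sqrt(sqrt(-21475/2) + 26511) = sqrt(5*I*sqrt(1718)/2 + 26511) = sqrt(26511 + 5*I*sqrt(1718)/2)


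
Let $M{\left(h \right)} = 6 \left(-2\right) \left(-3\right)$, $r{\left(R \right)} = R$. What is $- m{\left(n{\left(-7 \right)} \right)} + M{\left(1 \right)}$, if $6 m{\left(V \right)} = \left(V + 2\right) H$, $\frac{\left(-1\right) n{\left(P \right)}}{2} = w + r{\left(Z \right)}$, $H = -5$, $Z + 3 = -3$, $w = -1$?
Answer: $\frac{148}{3} \approx 49.333$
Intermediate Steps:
$Z = -6$ ($Z = -3 - 3 = -6$)
$M{\left(h \right)} = 36$ ($M{\left(h \right)} = \left(-12\right) \left(-3\right) = 36$)
$n{\left(P \right)} = 14$ ($n{\left(P \right)} = - 2 \left(-1 - 6\right) = \left(-2\right) \left(-7\right) = 14$)
$m{\left(V \right)} = - \frac{5}{3} - \frac{5 V}{6}$ ($m{\left(V \right)} = \frac{\left(V + 2\right) \left(-5\right)}{6} = \frac{\left(2 + V\right) \left(-5\right)}{6} = \frac{-10 - 5 V}{6} = - \frac{5}{3} - \frac{5 V}{6}$)
$- m{\left(n{\left(-7 \right)} \right)} + M{\left(1 \right)} = - (- \frac{5}{3} - \frac{35}{3}) + 36 = \left(-1\right) \left(- \frac{40}{3}\right) + 36 = \frac{40}{3} + 36 = \frac{148}{3}$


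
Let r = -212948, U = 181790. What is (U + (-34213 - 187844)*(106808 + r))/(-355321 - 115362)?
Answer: -23569311770/470683 ≈ -50075.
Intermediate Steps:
(U + (-34213 - 187844)*(106808 + r))/(-355321 - 115362) = (181790 + (-34213 - 187844)*(106808 - 212948))/(-355321 - 115362) = (181790 - 222057*(-106140))/(-470683) = (181790 + 23569129980)*(-1/470683) = 23569311770*(-1/470683) = -23569311770/470683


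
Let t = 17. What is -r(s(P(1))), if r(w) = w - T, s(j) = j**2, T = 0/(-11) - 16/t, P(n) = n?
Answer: -33/17 ≈ -1.9412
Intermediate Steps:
T = -16/17 (T = 0/(-11) - 16/17 = 0*(-1/11) - 16*1/17 = 0 - 16/17 = -16/17 ≈ -0.94118)
r(w) = 16/17 + w (r(w) = w - 1*(-16/17) = w + 16/17 = 16/17 + w)
-r(s(P(1))) = -(16/17 + 1**2) = -(16/17 + 1) = -1*33/17 = -33/17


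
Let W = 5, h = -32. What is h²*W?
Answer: 5120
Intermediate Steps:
h²*W = (-32)²*5 = 1024*5 = 5120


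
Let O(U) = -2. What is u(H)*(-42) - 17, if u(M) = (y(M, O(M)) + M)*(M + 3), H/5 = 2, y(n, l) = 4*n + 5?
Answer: -30047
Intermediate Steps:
y(n, l) = 5 + 4*n
H = 10 (H = 5*2 = 10)
u(M) = (3 + M)*(5 + 5*M) (u(M) = ((5 + 4*M) + M)*(M + 3) = (5 + 5*M)*(3 + M) = (3 + M)*(5 + 5*M))
u(H)*(-42) - 17 = (15 + 5*10² + 20*10)*(-42) - 17 = (15 + 5*100 + 200)*(-42) - 17 = (15 + 500 + 200)*(-42) - 17 = 715*(-42) - 17 = -30030 - 17 = -30047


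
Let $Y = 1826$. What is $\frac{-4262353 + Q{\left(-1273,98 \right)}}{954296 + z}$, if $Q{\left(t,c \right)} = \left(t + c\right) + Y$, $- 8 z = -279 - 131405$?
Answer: $- \frac{8523404}{1941513} \approx -4.3901$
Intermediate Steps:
$z = \frac{32921}{2}$ ($z = - \frac{-279 - 131405}{8} = \left(- \frac{1}{8}\right) \left(-131684\right) = \frac{32921}{2} \approx 16461.0$)
$Q{\left(t,c \right)} = 1826 + c + t$ ($Q{\left(t,c \right)} = \left(t + c\right) + 1826 = \left(c + t\right) + 1826 = 1826 + c + t$)
$\frac{-4262353 + Q{\left(-1273,98 \right)}}{954296 + z} = \frac{-4262353 + \left(1826 + 98 - 1273\right)}{954296 + \frac{32921}{2}} = \frac{-4262353 + 651}{\frac{1941513}{2}} = \left(-4261702\right) \frac{2}{1941513} = - \frac{8523404}{1941513}$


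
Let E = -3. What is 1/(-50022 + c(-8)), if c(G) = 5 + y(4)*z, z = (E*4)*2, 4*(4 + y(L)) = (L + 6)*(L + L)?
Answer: -1/50401 ≈ -1.9841e-5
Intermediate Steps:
y(L) = -4 + L*(6 + L)/2 (y(L) = -4 + ((L + 6)*(L + L))/4 = -4 + ((6 + L)*(2*L))/4 = -4 + (2*L*(6 + L))/4 = -4 + L*(6 + L)/2)
z = -24 (z = -3*4*2 = -12*2 = -24)
c(G) = -379 (c(G) = 5 + (-4 + (1/2)*4**2 + 3*4)*(-24) = 5 + (-4 + (1/2)*16 + 12)*(-24) = 5 + (-4 + 8 + 12)*(-24) = 5 + 16*(-24) = 5 - 384 = -379)
1/(-50022 + c(-8)) = 1/(-50022 - 379) = 1/(-50401) = -1/50401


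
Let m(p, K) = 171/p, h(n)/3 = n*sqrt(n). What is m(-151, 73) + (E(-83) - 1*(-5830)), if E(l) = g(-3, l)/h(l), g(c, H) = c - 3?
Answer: 880159/151 - 2*I*sqrt(83)/6889 ≈ 5828.9 - 0.0026449*I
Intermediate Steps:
g(c, H) = -3 + c
h(n) = 3*n**(3/2) (h(n) = 3*(n*sqrt(n)) = 3*n**(3/2))
E(l) = -2/l**(3/2) (E(l) = (-3 - 3)/((3*l**(3/2))) = -2/l**(3/2))
m(-151, 73) + (E(-83) - 1*(-5830)) = 171/(-151) + (-2*I*sqrt(83)/6889 - 1*(-5830)) = 171*(-1/151) + (-2*I*sqrt(83)/6889 + 5830) = -171/151 + (-2*I*sqrt(83)/6889 + 5830) = -171/151 + (5830 - 2*I*sqrt(83)/6889) = 880159/151 - 2*I*sqrt(83)/6889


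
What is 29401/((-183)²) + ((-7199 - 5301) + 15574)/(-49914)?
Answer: 25269932/30954999 ≈ 0.81634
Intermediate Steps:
29401/((-183)²) + ((-7199 - 5301) + 15574)/(-49914) = 29401/33489 + (-12500 + 15574)*(-1/49914) = 29401*(1/33489) + 3074*(-1/49914) = 29401/33489 - 1537/24957 = 25269932/30954999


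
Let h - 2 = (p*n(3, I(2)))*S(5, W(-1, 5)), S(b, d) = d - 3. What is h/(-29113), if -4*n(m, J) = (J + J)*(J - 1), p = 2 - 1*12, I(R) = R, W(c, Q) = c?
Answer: 38/29113 ≈ 0.0013053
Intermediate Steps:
p = -10 (p = 2 - 12 = -10)
S(b, d) = -3 + d
n(m, J) = -J*(-1 + J)/2 (n(m, J) = -(J + J)*(J - 1)/4 = -2*J*(-1 + J)/4 = -J*(-1 + J)/2)
h = -38 (h = 2 + (-5*2*(1 - 1*2))*(-3 - 1) = 2 - 5*2*(1 - 2)*(-4) = 2 - 5*2*(-1)*(-4) = 2 - 10*(-1)*(-4) = 2 + 10*(-4) = 2 - 40 = -38)
h/(-29113) = -38/(-29113) = -38*(-1/29113) = 38/29113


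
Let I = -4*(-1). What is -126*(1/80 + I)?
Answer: -20223/40 ≈ -505.58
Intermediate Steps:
I = 4
-126*(1/80 + I) = -126*(1/80 + 4) = -126*321/80 = -20223/40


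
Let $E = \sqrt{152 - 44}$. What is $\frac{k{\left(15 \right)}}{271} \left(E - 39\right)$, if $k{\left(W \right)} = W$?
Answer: $- \frac{585}{271} + \frac{90 \sqrt{3}}{271} \approx -1.5835$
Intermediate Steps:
$E = 6 \sqrt{3}$ ($E = \sqrt{108} = 6 \sqrt{3} \approx 10.392$)
$\frac{k{\left(15 \right)}}{271} \left(E - 39\right) = \frac{15}{271} \left(6 \sqrt{3} - 39\right) = 15 \cdot \frac{1}{271} \left(-39 + 6 \sqrt{3}\right) = \frac{15 \left(-39 + 6 \sqrt{3}\right)}{271} = - \frac{585}{271} + \frac{90 \sqrt{3}}{271}$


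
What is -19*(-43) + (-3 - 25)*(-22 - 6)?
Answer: 1601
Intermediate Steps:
-19*(-43) + (-3 - 25)*(-22 - 6) = 817 - 28*(-28) = 817 + 784 = 1601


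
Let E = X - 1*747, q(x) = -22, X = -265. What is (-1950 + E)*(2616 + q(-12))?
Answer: -7683428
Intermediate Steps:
E = -1012 (E = -265 - 1*747 = -265 - 747 = -1012)
(-1950 + E)*(2616 + q(-12)) = (-1950 - 1012)*(2616 - 22) = -2962*2594 = -7683428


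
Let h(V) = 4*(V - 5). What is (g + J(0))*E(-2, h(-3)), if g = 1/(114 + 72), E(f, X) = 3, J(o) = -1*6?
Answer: -1115/62 ≈ -17.984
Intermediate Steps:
h(V) = -20 + 4*V (h(V) = 4*(-5 + V) = -20 + 4*V)
J(o) = -6
g = 1/186 ≈ 0.0053763
(g + J(0))*E(-2, h(-3)) = (1/186 - 6)*3 = -1115/186*3 = -1115/62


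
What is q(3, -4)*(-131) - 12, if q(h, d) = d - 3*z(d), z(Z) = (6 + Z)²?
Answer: 2084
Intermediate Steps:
q(h, d) = d - 3*(6 + d)²
q(3, -4)*(-131) - 12 = (-4 - 3*(6 - 4)²)*(-131) - 12 = (-4 - 3*2²)*(-131) - 12 = (-4 - 3*4)*(-131) - 12 = (-4 - 12)*(-131) - 12 = -16*(-131) - 12 = 2096 - 12 = 2084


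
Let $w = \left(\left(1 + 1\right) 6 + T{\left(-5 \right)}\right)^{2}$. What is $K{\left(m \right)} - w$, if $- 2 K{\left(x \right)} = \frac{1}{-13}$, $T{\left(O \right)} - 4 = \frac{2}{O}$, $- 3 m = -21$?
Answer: $- \frac{158159}{650} \approx -243.32$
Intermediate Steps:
$m = 7$ ($m = \left(- \frac{1}{3}\right) \left(-21\right) = 7$)
$T{\left(O \right)} = 4 + \frac{2}{O}$
$K{\left(x \right)} = \frac{1}{26}$ ($K{\left(x \right)} = - \frac{1}{2 \left(-13\right)} = \left(- \frac{1}{2}\right) \left(- \frac{1}{13}\right) = \frac{1}{26}$)
$w = \frac{6084}{25}$ ($w = \left(\left(1 + 1\right) 6 + \left(4 + \frac{2}{-5}\right)\right)^{2} = \left(2 \cdot 6 + \left(4 + 2 \left(- \frac{1}{5}\right)\right)\right)^{2} = \left(12 + \left(4 - \frac{2}{5}\right)\right)^{2} = \left(12 + \frac{18}{5}\right)^{2} = \left(\frac{78}{5}\right)^{2} = \frac{6084}{25} \approx 243.36$)
$K{\left(m \right)} - w = \frac{1}{26} - \frac{6084}{25} = - \frac{158159}{650}$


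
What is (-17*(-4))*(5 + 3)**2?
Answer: 4352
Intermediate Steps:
(-17*(-4))*(5 + 3)**2 = 68*8**2 = 68*64 = 4352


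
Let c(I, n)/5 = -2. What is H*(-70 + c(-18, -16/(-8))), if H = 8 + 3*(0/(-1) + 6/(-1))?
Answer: 800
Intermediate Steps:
c(I, n) = -10 (c(I, n) = 5*(-2) = -10)
H = -10 (H = 8 + 3*(0*(-1) + 6*(-1)) = 8 + 3*(0 - 6) = 8 + 3*(-6) = 8 - 18 = -10)
H*(-70 + c(-18, -16/(-8))) = -10*(-70 - 10) = -10*(-80) = 800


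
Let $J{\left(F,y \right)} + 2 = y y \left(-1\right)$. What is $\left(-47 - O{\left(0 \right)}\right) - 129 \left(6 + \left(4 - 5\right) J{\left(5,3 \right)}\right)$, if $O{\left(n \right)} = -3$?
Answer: $-2237$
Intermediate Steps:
$J{\left(F,y \right)} = -2 - y^{2}$ ($J{\left(F,y \right)} = -2 + y y \left(-1\right) = -2 + y^{2} \left(-1\right) = -2 - y^{2}$)
$\left(-47 - O{\left(0 \right)}\right) - 129 \left(6 + \left(4 - 5\right) J{\left(5,3 \right)}\right) = \left(-47 - -3\right) - 129 \left(6 + \left(4 - 5\right) \left(-2 - 3^{2}\right)\right) = \left(-47 + 3\right) - 129 \left(6 + \left(4 - 5\right) \left(-2 - 9\right)\right) = -44 - 129 \left(6 - \left(-2 - 9\right)\right) = -44 - 129 \left(6 - -11\right) = -44 - 129 \left(6 + 11\right) = -44 - 2193 = -2237$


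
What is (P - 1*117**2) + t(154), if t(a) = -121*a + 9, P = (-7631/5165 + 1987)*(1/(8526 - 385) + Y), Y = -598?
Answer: -7326346996174/6006895 ≈ -1.2197e+6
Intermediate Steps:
P = -7132240191144/6006895 (P = (-7631/5165 + 1987)*(1/(8526 - 385) - 598) = (-7631*1/5165 + 1987)*(1/8141 - 598) = (-7631/5165 + 1987)*(1/8141 - 598) = (10255224/5165)*(-4868317/8141) = -7132240191144/6006895 ≈ -1.1873e+6)
t(a) = 9 - 121*a
(P - 1*117**2) + t(154) = (-7132240191144/6006895 - 1*117**2) + (9 - 121*154) = (-7132240191144/6006895 - 1*13689) + (9 - 18634) = (-7132240191144/6006895 - 13689) - 18625 = -7214468576799/6006895 - 18625 = -7326346996174/6006895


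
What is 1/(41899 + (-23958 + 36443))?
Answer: 1/54384 ≈ 1.8388e-5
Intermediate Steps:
1/(41899 + (-23958 + 36443)) = 1/(41899 + 12485) = 1/54384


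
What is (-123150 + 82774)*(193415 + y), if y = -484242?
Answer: 11742430952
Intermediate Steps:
(-123150 + 82774)*(193415 + y) = (-123150 + 82774)*(193415 - 484242) = -40376*(-290827) = 11742430952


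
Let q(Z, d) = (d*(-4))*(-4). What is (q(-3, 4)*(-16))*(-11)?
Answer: 11264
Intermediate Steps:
q(Z, d) = 16*d (q(Z, d) = -4*d*(-4) = 16*d)
(q(-3, 4)*(-16))*(-11) = ((16*4)*(-16))*(-11) = (64*(-16))*(-11) = -1024*(-11) = 11264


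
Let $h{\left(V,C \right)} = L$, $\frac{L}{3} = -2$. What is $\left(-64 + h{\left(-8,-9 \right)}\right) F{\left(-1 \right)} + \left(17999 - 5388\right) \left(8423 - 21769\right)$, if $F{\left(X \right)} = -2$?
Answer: $-168306266$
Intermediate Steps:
$L = -6$ ($L = 3 \left(-2\right) = -6$)
$h{\left(V,C \right)} = -6$
$\left(-64 + h{\left(-8,-9 \right)}\right) F{\left(-1 \right)} + \left(17999 - 5388\right) \left(8423 - 21769\right) = \left(-64 - 6\right) \left(-2\right) + \left(17999 - 5388\right) \left(8423 - 21769\right) = \left(-70\right) \left(-2\right) + 12611 \left(-13346\right) = 140 - 168306406 = -168306266$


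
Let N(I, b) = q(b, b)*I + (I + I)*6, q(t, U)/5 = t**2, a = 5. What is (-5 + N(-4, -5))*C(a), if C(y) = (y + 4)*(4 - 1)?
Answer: -14931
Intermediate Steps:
q(t, U) = 5*t**2
N(I, b) = 12*I + 5*I*b**2 (N(I, b) = (5*b**2)*I + (I + I)*6 = 5*I*b**2 + (2*I)*6 = 5*I*b**2 + 12*I = 12*I + 5*I*b**2)
C(y) = 12 + 3*y (C(y) = (4 + y)*3 = 12 + 3*y)
(-5 + N(-4, -5))*C(a) = (-5 - 4*(12 + 5*(-5)**2))*(12 + 3*5) = (-5 - 4*(12 + 5*25))*(12 + 15) = (-5 - 4*(12 + 125))*27 = (-5 - 4*137)*27 = (-5 - 548)*27 = -553*27 = -14931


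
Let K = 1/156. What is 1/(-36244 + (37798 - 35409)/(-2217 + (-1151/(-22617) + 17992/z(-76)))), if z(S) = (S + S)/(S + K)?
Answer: -11651152097/422280250170680 ≈ -2.7591e-5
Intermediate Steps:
K = 1/156 ≈ 0.0064103
z(S) = 2*S/(1/156 + S) (z(S) = (S + S)/(S + 1/156) = (2*S)/(1/156 + S) = 2*S/(1/156 + S))
1/(-36244 + (37798 - 35409)/(-2217 + (-1151/(-22617) + 17992/z(-76)))) = 1/(-36244 + (37798 - 35409)/(-2217 + (-1151/(-22617) + 17992/((312*(-76)/(1 + 156*(-76))))))) = 1/(-36244 + 2389/(-2217 + (-1151*(-1/22617) + 17992/((312*(-76)/(1 - 11856)))))) = 1/(-36244 + 2389/(-2217 + (1151/22617 + 17992/((312*(-76)/(-11855)))))) = 1/(-36244 + 2389/(-2217 + (1151/22617 + 17992/((312*(-76)*(-1/11855)))))) = 1/(-36244 + 2389/(-2217 + (1151/22617 + 17992/(23712/11855)))) = 1/(-36244 + 2389/(-2217 + (1151/22617 + 17992*(11855/23712)))) = 1/(-36244 + 2389/(-2217 + (1151/22617 + 2050915/228))) = 1/(-36244 + 2389/(-2217 + 15461935661/1718892)) = 1/(-36244 + 2389/(11651152097/1718892)) = 1/(-36244 + 2389*(1718892/11651152097)) = 1/(-36244 + 4106432988/11651152097) = 1/(-422280250170680/11651152097) = -11651152097/422280250170680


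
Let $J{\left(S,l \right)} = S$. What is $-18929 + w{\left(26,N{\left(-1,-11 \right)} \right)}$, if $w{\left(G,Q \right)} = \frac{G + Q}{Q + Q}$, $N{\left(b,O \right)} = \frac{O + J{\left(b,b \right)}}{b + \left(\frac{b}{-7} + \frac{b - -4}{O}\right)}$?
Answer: $- \frac{5829601}{308} \approx -18927.0$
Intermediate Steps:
$N{\left(b,O \right)} = \frac{O + b}{\frac{6 b}{7} + \frac{4 + b}{O}}$ ($N{\left(b,O \right)} = \frac{O + b}{b + \left(\frac{b}{-7} + \frac{b - -4}{O}\right)} = \frac{O + b}{b + \left(b \left(- \frac{1}{7}\right) + \frac{b + 4}{O}\right)} = \frac{O + b}{b - \left(\frac{b}{7} - \frac{4 + b}{O}\right)} = \frac{O + b}{\frac{6 b}{7} + \frac{4 + b}{O}}$)
$w{\left(G,Q \right)} = \frac{G + Q}{2 Q}$
$-18929 + w{\left(26,N{\left(-1,-11 \right)} \right)} = -18929 + \frac{26 + 7 \left(-11\right) \frac{1}{28 + 7 \left(-1\right) + 6 \left(-11\right) \left(-1\right)} \left(-11 - 1\right)}{2 \cdot 7 \left(-11\right) \frac{1}{28 + 7 \left(-1\right) + 6 \left(-11\right) \left(-1\right)} \left(-11 - 1\right)} = -18929 + \frac{26 + 7 \left(-11\right) \frac{1}{28 - 7 + 66} \left(-12\right)}{2 \cdot 7 \left(-11\right) \frac{1}{28 - 7 + 66} \left(-12\right)} = -18929 + \frac{26 + 7 \left(-11\right) \frac{1}{87} \left(-12\right)}{2 \cdot 7 \left(-11\right) \frac{1}{87} \left(-12\right)} = -18929 + \frac{26 + \frac{308}{29}}{2 \cdot \frac{308}{29}} = -18929 + \frac{1}{2} \cdot \frac{29}{308} \cdot \frac{1062}{29} = -18929 + \frac{531}{308} = - \frac{5829601}{308}$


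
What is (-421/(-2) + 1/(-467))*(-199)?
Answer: -39124395/934 ≈ -41889.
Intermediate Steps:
(-421/(-2) + 1/(-467))*(-199) = (-421*(-½) - 1/467)*(-199) = (421/2 - 1/467)*(-199) = (196605/934)*(-199) = -39124395/934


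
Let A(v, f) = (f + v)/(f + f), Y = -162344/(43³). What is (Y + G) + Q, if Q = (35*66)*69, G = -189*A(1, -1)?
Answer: 12672458386/79507 ≈ 1.5939e+5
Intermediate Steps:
Y = -162344/79507 ≈ -2.0419
A(v, f) = (f + v)/(2*f) (A(v, f) = (f + v)/((2*f)) = (f + v)*(1/(2*f)) = (f + v)/(2*f))
G = 0 (G = -189*(-1 + 1)/(2*(-1)) = -189*(-1)*0/2 = -189*0 = 0)
Q = 159390 (Q = 2310*69 = 159390)
(Y + G) + Q = (-162344/79507 + 0) + 159390 = -162344/79507 + 159390 = 12672458386/79507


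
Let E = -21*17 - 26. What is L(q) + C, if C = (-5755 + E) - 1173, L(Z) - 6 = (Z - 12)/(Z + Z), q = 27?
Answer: -131485/18 ≈ -7304.7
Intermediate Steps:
E = -383 (E = -357 - 26 = -383)
L(Z) = 6 + (-12 + Z)/(2*Z) (L(Z) = 6 + (Z - 12)/(Z + Z) = 6 + (-12 + Z)/((2*Z)) = 6 + (-12 + Z)*(1/(2*Z)) = 6 + (-12 + Z)/(2*Z))
C = -7311 (C = (-5755 - 383) - 1173 = -6138 - 1173 = -7311)
L(q) + C = (13/2 - 6/27) - 7311 = (13/2 - 6*1/27) - 7311 = (13/2 - 2/9) - 7311 = 113/18 - 7311 = -131485/18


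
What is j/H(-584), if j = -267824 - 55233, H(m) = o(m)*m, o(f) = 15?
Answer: 323057/8760 ≈ 36.879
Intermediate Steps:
H(m) = 15*m
j = -323057
j/H(-584) = -323057/(15*(-584)) = -323057/(-8760) = -323057*(-1/8760) = 323057/8760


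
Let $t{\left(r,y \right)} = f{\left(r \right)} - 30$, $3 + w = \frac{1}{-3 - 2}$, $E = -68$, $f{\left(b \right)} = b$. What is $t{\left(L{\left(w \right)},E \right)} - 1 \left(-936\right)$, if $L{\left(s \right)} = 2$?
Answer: $908$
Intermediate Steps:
$w = - \frac{16}{5}$ ($w = -3 + \frac{1}{-3 - 2} = -3 + \frac{1}{-5} = -3 - \frac{1}{5} = - \frac{16}{5} \approx -3.2$)
$t{\left(r,y \right)} = -30 + r$ ($t{\left(r,y \right)} = r - 30 = -30 + r$)
$t{\left(L{\left(w \right)},E \right)} - 1 \left(-936\right) = \left(-30 + 2\right) - 1 \left(-936\right) = -28 - -936 = -28 + 936 = 908$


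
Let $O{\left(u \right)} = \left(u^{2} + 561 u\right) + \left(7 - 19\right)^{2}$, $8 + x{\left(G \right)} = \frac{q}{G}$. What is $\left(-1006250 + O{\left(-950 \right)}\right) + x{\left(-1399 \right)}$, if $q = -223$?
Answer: $- \frac{890552813}{1399} \approx -6.3656 \cdot 10^{5}$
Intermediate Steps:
$x{\left(G \right)} = -8 - \frac{223}{G}$
$O{\left(u \right)} = 144 + u^{2} + 561 u$ ($O{\left(u \right)} = \left(u^{2} + 561 u\right) + \left(-12\right)^{2} = \left(u^{2} + 561 u\right) + 144 = 144 + u^{2} + 561 u$)
$\left(-1006250 + O{\left(-950 \right)}\right) + x{\left(-1399 \right)} = \left(-1006250 + \left(144 + \left(-950\right)^{2} + 561 \left(-950\right)\right)\right) - \left(8 + \frac{223}{-1399}\right) = \left(-1006250 + \left(144 + 902500 - 532950\right)\right) - \frac{10969}{1399} = \left(-1006250 + 369694\right) + \left(-8 + \frac{223}{1399}\right) = -636556 - \frac{10969}{1399} = - \frac{890552813}{1399}$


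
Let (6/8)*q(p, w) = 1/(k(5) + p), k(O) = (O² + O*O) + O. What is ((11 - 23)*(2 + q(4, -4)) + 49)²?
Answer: 2128681/3481 ≈ 611.51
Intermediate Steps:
k(O) = O + 2*O² (k(O) = (O² + O²) + O = 2*O² + O = O + 2*O²)
q(p, w) = 4/(3*(55 + p)) (q(p, w) = 4/(3*(5*(1 + 2*5) + p)) = 4/(3*(5*(1 + 10) + p)) = 4/(3*(5*11 + p)) = 4/(3*(55 + p)))
((11 - 23)*(2 + q(4, -4)) + 49)² = ((11 - 23)*(2 + 4/(3*(55 + 4))) + 49)² = (-12*(2 + (4/3)/59) + 49)² = (-12*(2 + (4/3)*(1/59)) + 49)² = (-12*(2 + 4/177) + 49)² = (-12*358/177 + 49)² = (-1432/59 + 49)² = (1459/59)² = 2128681/3481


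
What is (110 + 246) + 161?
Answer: 517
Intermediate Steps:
(110 + 246) + 161 = 356 + 161 = 517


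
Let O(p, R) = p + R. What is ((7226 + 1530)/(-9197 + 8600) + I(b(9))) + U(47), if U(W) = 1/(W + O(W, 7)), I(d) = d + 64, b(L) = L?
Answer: 17678/303 ≈ 58.343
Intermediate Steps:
I(d) = 64 + d
O(p, R) = R + p
U(W) = 1/(7 + 2*W) (U(W) = 1/(W + (7 + W)) = 1/(7 + 2*W))
((7226 + 1530)/(-9197 + 8600) + I(b(9))) + U(47) = ((7226 + 1530)/(-9197 + 8600) + (64 + 9)) + 1/(7 + 2*47) = (8756/(-597) + 73) + 1/(7 + 94) = (8756*(-1/597) + 73) + 1/101 = (-44/3 + 73) + 1/101 = 175/3 + 1/101 = 17678/303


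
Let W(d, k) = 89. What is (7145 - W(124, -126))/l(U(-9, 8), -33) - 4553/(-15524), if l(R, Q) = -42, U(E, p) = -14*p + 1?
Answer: -2603479/15524 ≈ -167.71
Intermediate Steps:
U(E, p) = 1 - 14*p
(7145 - W(124, -126))/l(U(-9, 8), -33) - 4553/(-15524) = (7145 - 1*89)/(-42) - 4553/(-15524) = (7145 - 89)*(-1/42) - 4553*(-1/15524) = 7056*(-1/42) + 4553/15524 = -168 + 4553/15524 = -2603479/15524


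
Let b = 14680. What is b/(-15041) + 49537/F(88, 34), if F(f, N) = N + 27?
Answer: 744190537/917501 ≈ 811.11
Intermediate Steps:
F(f, N) = 27 + N
b/(-15041) + 49537/F(88, 34) = 14680/(-15041) + 49537/(27 + 34) = 14680*(-1/15041) + 49537/61 = -14680/15041 + 49537*(1/61) = -14680/15041 + 49537/61 = 744190537/917501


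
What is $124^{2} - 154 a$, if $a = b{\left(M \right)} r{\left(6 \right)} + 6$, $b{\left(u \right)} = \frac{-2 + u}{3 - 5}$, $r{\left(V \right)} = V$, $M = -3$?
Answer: $12142$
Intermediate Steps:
$b{\left(u \right)} = 1 - \frac{u}{2}$ ($b{\left(u \right)} = \frac{-2 + u}{-2} = \left(-2 + u\right) \left(- \frac{1}{2}\right) = 1 - \frac{u}{2}$)
$a = 21$ ($a = \left(1 - - \frac{3}{2}\right) 6 + 6 = \left(1 + \frac{3}{2}\right) 6 + 6 = \frac{5}{2} \cdot 6 + 6 = 15 + 6 = 21$)
$124^{2} - 154 a = 124^{2} - 3234 = 15376 - 3234 = 12142$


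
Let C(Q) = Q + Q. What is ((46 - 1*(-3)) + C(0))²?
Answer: 2401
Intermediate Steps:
C(Q) = 2*Q
((46 - 1*(-3)) + C(0))² = ((46 - 1*(-3)) + 2*0)² = ((46 + 3) + 0)² = (49 + 0)² = 49² = 2401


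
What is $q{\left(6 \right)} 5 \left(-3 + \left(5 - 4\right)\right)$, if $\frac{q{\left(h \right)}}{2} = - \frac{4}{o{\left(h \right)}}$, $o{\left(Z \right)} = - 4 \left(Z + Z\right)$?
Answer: $- \frac{5}{3} \approx -1.6667$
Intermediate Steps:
$o{\left(Z \right)} = - 8 Z$ ($o{\left(Z \right)} = - 4 \cdot 2 Z = - 8 Z$)
$q{\left(h \right)} = \frac{1}{h}$ ($q{\left(h \right)} = 2 \left(- \frac{4}{\left(-8\right) h}\right) = 2 \left(- 4 \left(- \frac{1}{8 h}\right)\right) = 2 \frac{1}{2 h} = \frac{1}{h}$)
$q{\left(6 \right)} 5 \left(-3 + \left(5 - 4\right)\right) = \frac{5 \left(-3 + \left(5 - 4\right)\right)}{6} = \frac{5 \left(-3 + 1\right)}{6} = \frac{5 \left(-2\right)}{6} = \frac{1}{6} \left(-10\right) = - \frac{5}{3}$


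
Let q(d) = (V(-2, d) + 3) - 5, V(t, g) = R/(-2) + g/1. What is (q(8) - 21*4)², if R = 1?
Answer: 24649/4 ≈ 6162.3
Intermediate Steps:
V(t, g) = -½ + g (V(t, g) = 1/(-2) + g/1 = 1*(-½) + g*1 = -½ + g)
q(d) = -5/2 + d (q(d) = ((-½ + d) + 3) - 5 = (5/2 + d) - 5 = -5/2 + d)
(q(8) - 21*4)² = ((-5/2 + 8) - 21*4)² = (11/2 - 84)² = (-157/2)² = 24649/4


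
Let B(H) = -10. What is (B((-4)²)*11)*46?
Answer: -5060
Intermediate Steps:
(B((-4)²)*11)*46 = -10*11*46 = -110*46 = -5060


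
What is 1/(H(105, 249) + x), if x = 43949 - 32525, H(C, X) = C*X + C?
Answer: 1/37674 ≈ 2.6544e-5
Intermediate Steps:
H(C, X) = C + C*X
x = 11424
1/(H(105, 249) + x) = 1/(105*(1 + 249) + 11424) = 1/(105*250 + 11424) = 1/(26250 + 11424) = 1/37674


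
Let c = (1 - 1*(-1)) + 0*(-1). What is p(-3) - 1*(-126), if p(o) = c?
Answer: 128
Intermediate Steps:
c = 2 (c = (1 + 1) + 0 = 2 + 0 = 2)
p(o) = 2
p(-3) - 1*(-126) = 2 - 1*(-126) = 2 + 126 = 128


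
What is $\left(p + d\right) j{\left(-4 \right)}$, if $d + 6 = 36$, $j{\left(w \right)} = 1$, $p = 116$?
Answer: $146$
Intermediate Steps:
$d = 30$ ($d = -6 + 36 = 30$)
$\left(p + d\right) j{\left(-4 \right)} = \left(116 + 30\right) 1 = 146 \cdot 1 = 146$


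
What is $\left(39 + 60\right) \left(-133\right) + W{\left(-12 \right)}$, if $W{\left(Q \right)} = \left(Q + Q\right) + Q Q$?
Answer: $-13047$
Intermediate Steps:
$W{\left(Q \right)} = Q^{2} + 2 Q$ ($W{\left(Q \right)} = 2 Q + Q^{2} = Q^{2} + 2 Q$)
$\left(39 + 60\right) \left(-133\right) + W{\left(-12 \right)} = \left(39 + 60\right) \left(-133\right) - 12 \left(2 - 12\right) = 99 \left(-133\right) - -120 = -13167 + 120 = -13047$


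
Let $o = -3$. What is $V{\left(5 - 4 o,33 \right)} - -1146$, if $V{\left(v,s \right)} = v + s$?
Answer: $1196$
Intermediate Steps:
$V{\left(v,s \right)} = s + v$
$V{\left(5 - 4 o,33 \right)} - -1146 = \left(33 + \left(5 - -12\right)\right) - -1146 = \left(33 + \left(5 + 12\right)\right) + 1146 = \left(33 + 17\right) + 1146 = 50 + 1146 = 1196$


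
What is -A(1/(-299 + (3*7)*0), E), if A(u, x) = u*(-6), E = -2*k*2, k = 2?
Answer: -6/299 ≈ -0.020067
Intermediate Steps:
E = -8 (E = -2*2*2 = -4*2 = -8)
A(u, x) = -6*u
-A(1/(-299 + (3*7)*0), E) = -(-6)/(-299 + (3*7)*0) = -(-6)/(-299 + 21*0) = -(-6)/(-299 + 0) = -(-6)/(-299) = -(-6)*(-1)/299 = -1*6/299 = -6/299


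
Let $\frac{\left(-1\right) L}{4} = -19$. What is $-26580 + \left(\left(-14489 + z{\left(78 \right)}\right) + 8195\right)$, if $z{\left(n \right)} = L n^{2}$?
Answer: $429510$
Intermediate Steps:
$L = 76$ ($L = \left(-4\right) \left(-19\right) = 76$)
$z{\left(n \right)} = 76 n^{2}$
$-26580 + \left(\left(-14489 + z{\left(78 \right)}\right) + 8195\right) = -26580 + \left(\left(-14489 + 76 \cdot 78^{2}\right) + 8195\right) = -26580 + \left(\left(-14489 + 76 \cdot 6084\right) + 8195\right) = -26580 + \left(\left(-14489 + 462384\right) + 8195\right) = -26580 + \left(447895 + 8195\right) = -26580 + 456090 = 429510$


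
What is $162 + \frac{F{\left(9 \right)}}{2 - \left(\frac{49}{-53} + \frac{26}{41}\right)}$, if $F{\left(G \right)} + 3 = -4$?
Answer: $\frac{113009}{711} \approx 158.94$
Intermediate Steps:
$F{\left(G \right)} = -7$ ($F{\left(G \right)} = -3 - 4 = -7$)
$162 + \frac{F{\left(9 \right)}}{2 - \left(\frac{49}{-53} + \frac{26}{41}\right)} = 162 - \frac{7}{2 - \left(\frac{49}{-53} + \frac{26}{41}\right)} = 162 - \frac{7}{2 - \left(49 \left(- \frac{1}{53}\right) + 26 \cdot \frac{1}{41}\right)} = 162 - \frac{7}{2 - \left(- \frac{49}{53} + \frac{26}{41}\right)} = 162 - \frac{7}{2 - - \frac{631}{2173}} = 162 - \frac{7}{2 + \frac{631}{2173}} = 162 - \frac{7}{\frac{4977}{2173}} = 162 - \frac{2173}{711} = \frac{113009}{711}$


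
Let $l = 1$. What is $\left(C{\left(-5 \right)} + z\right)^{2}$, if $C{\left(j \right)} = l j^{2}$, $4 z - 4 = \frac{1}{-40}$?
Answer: $\frac{17297281}{25600} \approx 675.67$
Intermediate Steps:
$z = \frac{159}{160}$ ($z = 1 + \frac{1}{4 \left(-40\right)} = 1 + \frac{1}{4} \left(- \frac{1}{40}\right) = 1 - \frac{1}{160} = \frac{159}{160} \approx 0.99375$)
$C{\left(j \right)} = j^{2}$ ($C{\left(j \right)} = 1 j^{2} = j^{2}$)
$\left(C{\left(-5 \right)} + z\right)^{2} = \left(\left(-5\right)^{2} + \frac{159}{160}\right)^{2} = \left(25 + \frac{159}{160}\right)^{2} = \left(\frac{4159}{160}\right)^{2} = \frac{17297281}{25600}$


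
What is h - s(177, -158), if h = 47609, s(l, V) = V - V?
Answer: 47609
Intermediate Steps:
s(l, V) = 0
h - s(177, -158) = 47609 - 1*0 = 47609 + 0 = 47609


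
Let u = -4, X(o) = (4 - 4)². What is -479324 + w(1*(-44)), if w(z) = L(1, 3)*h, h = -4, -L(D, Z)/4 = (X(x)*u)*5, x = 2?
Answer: -479324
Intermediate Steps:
X(o) = 0 (X(o) = 0² = 0)
L(D, Z) = 0 (L(D, Z) = -4*0*(-4)*5 = -0*5 = -4*0 = 0)
w(z) = 0 (w(z) = 0*(-4) = 0)
-479324 + w(1*(-44)) = -479324 + 0 = -479324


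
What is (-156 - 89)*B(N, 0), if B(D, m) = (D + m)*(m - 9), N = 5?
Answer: 11025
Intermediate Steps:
B(D, m) = (-9 + m)*(D + m) (B(D, m) = (D + m)*(-9 + m) = (-9 + m)*(D + m))
(-156 - 89)*B(N, 0) = (-156 - 89)*(0**2 - 9*5 - 9*0 + 5*0) = -245*(0 - 45 + 0 + 0) = -245*(-45) = 11025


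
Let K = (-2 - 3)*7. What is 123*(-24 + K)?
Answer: -7257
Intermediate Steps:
K = -35 (K = -5*7 = -35)
123*(-24 + K) = 123*(-24 - 35) = 123*(-59) = -7257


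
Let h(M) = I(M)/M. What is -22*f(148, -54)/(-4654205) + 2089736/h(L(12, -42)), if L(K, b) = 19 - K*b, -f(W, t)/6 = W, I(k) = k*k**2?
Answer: 9720716077336/1273060039445 ≈ 7.6357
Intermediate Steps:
I(k) = k**3
f(W, t) = -6*W
L(K, b) = 19 - K*b
h(M) = M**2 (h(M) = M**3/M = M**2)
-22*f(148, -54)/(-4654205) + 2089736/h(L(12, -42)) = -(-132)*148/(-4654205) + 2089736/((19 - 1*12*(-42))**2) = -22*(-888)*(-1/4654205) + 2089736/((19 + 504)**2) = 19536*(-1/4654205) + 2089736/(523**2) = -19536/4654205 + 2089736/273529 = 9720716077336/1273060039445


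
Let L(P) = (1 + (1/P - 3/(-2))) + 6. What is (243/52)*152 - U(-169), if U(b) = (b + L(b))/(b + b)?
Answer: 81094141/114244 ≈ 709.83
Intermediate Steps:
L(P) = 17/2 + 1/P (L(P) = (1 + (1/P - 3*(-½))) + 6 = (1 + (1/P + 3/2)) + 6 = (1 + (3/2 + 1/P)) + 6 = (5/2 + 1/P) + 6 = 17/2 + 1/P)
U(b) = (17/2 + b + 1/b)/(2*b) (U(b) = (b + (17/2 + 1/b))/(b + b) = (17/2 + b + 1/b)/((2*b)) = (17/2 + b + 1/b)*(1/(2*b)) = (17/2 + b + 1/b)/(2*b))
(243/52)*152 - U(-169) = (243/52)*152 - (2 + 2*(-169)² + 17*(-169))/(4*(-169)²) = (243*(1/52))*152 - (2 + 2*28561 - 2873)/(4*28561) = (243/52)*152 - (2 + 57122 - 2873)/(4*28561) = 9234/13 - 54251/(4*28561) = 9234/13 - 1*54251/114244 = 9234/13 - 54251/114244 = 81094141/114244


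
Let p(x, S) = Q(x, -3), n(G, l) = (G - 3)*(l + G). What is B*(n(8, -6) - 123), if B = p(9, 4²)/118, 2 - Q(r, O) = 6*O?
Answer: -1130/59 ≈ -19.153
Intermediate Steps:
n(G, l) = (-3 + G)*(G + l)
Q(r, O) = 2 - 6*O
p(x, S) = 20 (p(x, S) = 2 - 6*(-3) = 2 + 18 = 20)
B = 10/59 (B = 20/118 = 20*(1/118) = 10/59 ≈ 0.16949)
B*(n(8, -6) - 123) = 10*((8² - 3*8 - 3*(-6) + 8*(-6)) - 123)/59 = 10*((64 - 24 + 18 - 48) - 123)/59 = 10*(10 - 123)/59 = (10/59)*(-113) = -1130/59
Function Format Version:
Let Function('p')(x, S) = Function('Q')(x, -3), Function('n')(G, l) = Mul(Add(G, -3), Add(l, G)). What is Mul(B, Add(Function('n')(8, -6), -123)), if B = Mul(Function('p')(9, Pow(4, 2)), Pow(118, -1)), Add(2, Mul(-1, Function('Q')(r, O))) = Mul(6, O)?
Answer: Rational(-1130, 59) ≈ -19.153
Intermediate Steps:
Function('n')(G, l) = Mul(Add(-3, G), Add(G, l))
Function('Q')(r, O) = Add(2, Mul(-6, O)) (Function('Q')(r, O) = Add(2, Mul(-1, Mul(6, O))) = Add(2, Mul(-6, O)))
Function('p')(x, S) = 20 (Function('p')(x, S) = Add(2, Mul(-6, -3)) = Add(2, 18) = 20)
B = Rational(10, 59) (B = Mul(20, Pow(118, -1)) = Mul(20, Rational(1, 118)) = Rational(10, 59) ≈ 0.16949)
Mul(B, Add(Function('n')(8, -6), -123)) = Mul(Rational(10, 59), Add(Add(Pow(8, 2), Mul(-3, 8), Mul(-3, -6), Mul(8, -6)), -123)) = Mul(Rational(10, 59), Add(Add(64, -24, 18, -48), -123)) = Mul(Rational(10, 59), Add(10, -123)) = Mul(Rational(10, 59), -113) = Rational(-1130, 59)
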